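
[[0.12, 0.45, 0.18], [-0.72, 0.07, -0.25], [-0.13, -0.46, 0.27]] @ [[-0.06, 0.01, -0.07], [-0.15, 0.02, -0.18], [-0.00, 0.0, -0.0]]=[[-0.07, 0.01, -0.09],  [0.03, -0.01, 0.04],  [0.08, -0.01, 0.09]]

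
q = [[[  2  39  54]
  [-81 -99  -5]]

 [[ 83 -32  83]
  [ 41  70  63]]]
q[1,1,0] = 41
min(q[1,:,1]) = -32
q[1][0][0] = 83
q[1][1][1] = 70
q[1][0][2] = 83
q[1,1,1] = 70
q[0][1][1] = -99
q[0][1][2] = -5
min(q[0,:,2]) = -5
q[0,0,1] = 39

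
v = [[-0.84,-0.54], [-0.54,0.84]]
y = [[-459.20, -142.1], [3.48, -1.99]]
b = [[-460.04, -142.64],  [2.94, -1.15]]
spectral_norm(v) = 1.00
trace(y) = -461.19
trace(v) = 0.00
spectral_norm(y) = 480.69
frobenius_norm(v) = 1.41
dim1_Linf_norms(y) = [459.2, 3.48]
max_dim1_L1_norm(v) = 1.38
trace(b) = -461.19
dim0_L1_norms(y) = [462.68, 144.09]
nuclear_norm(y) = 483.62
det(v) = -1.00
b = y + v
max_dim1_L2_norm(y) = 480.68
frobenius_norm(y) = 480.70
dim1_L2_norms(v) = [1.0, 1.0]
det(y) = 1408.32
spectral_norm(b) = 481.65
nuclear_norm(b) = 483.62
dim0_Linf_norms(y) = [459.2, 142.1]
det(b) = 948.41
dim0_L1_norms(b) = [462.98, 143.79]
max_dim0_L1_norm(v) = 1.38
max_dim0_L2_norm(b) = 460.05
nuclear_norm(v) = 2.00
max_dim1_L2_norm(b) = 481.65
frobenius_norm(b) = 481.66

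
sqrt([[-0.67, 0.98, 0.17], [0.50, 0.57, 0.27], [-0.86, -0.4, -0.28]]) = [[0.12+0.76j, (0.62-0.48j), 0.19+0.00j], [(0.19-0.37j), (0.99+0.23j), 0.31-0.00j], [(-0.24+0.72j), -0.93-0.45j, -0.23+0.00j]]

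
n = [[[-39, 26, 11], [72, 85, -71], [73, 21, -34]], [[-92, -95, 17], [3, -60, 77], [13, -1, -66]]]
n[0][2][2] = -34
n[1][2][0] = 13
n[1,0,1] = -95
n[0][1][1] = 85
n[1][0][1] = -95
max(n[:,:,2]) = 77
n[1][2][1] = -1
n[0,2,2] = -34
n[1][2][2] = -66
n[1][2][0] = 13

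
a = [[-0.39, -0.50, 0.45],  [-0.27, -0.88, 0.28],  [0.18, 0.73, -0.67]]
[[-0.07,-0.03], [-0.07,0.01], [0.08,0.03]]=a@ [[0.04, 0.05], [0.05, -0.05], [-0.06, -0.08]]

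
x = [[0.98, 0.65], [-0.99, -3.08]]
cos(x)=[[0.76, 0.29], [-0.44, -1.05]]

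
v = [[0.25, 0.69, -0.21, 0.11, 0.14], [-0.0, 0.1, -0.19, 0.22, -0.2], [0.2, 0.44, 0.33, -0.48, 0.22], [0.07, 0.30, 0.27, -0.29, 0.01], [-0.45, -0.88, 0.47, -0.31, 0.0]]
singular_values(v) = [1.41, 0.93, 0.21, 0.1, 0.02]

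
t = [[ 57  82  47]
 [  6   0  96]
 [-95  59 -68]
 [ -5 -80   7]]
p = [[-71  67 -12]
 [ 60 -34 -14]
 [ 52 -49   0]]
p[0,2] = -12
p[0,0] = -71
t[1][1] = 0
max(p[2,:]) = 52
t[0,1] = 82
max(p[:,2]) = 0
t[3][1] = -80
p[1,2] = -14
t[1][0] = 6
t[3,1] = -80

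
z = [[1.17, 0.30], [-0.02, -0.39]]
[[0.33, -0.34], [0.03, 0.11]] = z @ [[0.31, -0.22], [-0.1, -0.28]]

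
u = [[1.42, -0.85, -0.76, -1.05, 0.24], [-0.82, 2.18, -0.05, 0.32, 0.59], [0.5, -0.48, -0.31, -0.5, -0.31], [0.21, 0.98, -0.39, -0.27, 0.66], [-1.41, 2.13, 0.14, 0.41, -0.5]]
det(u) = -0.00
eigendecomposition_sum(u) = [[0.56,-1.05,-0.08,-0.28,-0.17], [-1.16,2.17,0.17,0.57,0.36], [0.39,-0.73,-0.06,-0.19,-0.12], [-0.51,0.96,0.08,0.25,0.16], [-0.92,1.72,0.14,0.45,0.28]] + [[0.04,  -0.23,  0.14,  0.19,  0.27], [0.03,  -0.15,  0.10,  0.12,  0.18], [-0.03,  0.18,  -0.11,  -0.15,  -0.21], [0.06,  -0.33,  0.21,  0.27,  0.39], [-0.1,  0.61,  -0.38,  -0.49,  -0.72]] + [[0.42, 0.23, -0.45, -0.53, 0.07],[0.16, 0.09, -0.17, -0.20, 0.03],[0.07, 0.04, -0.07, -0.09, 0.01],[0.36, 0.20, -0.39, -0.45, 0.06],[-0.21, -0.12, 0.22, 0.26, -0.03]] + [[0.40, 0.20, -0.37, -0.44, 0.08], [0.16, 0.08, -0.15, -0.17, 0.03], [0.07, 0.03, -0.06, -0.08, 0.01], [0.31, 0.15, -0.29, -0.33, 0.06], [-0.17, -0.09, 0.16, 0.19, -0.03]] + [[-0.00, 0.0, 0.00, -0.0, -0.00], [0.0, -0.00, -0.0, 0.0, 0.00], [0.0, -0.0, -0.0, 0.0, 0.0], [-0.0, 0.00, 0.0, -0.0, -0.0], [0.0, -0.0, -0.0, 0.0, 0.00]]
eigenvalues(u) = [3.21, -0.68, -0.05, 0.04, -0.0]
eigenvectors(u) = [[0.33, -0.30, 0.68, -0.71, 0.05], [-0.68, -0.2, 0.26, -0.28, -0.07], [0.23, 0.24, 0.11, -0.12, -0.76], [-0.30, -0.43, 0.59, -0.55, 0.64], [-0.54, 0.79, -0.34, 0.31, -0.1]]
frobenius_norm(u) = 4.46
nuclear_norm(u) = 6.66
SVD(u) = [[-0.44, -0.63, -0.34, 0.42, 0.33], [0.57, -0.44, 0.27, 0.49, -0.41], [-0.20, -0.12, -0.55, -0.22, -0.77], [0.15, -0.63, 0.19, -0.73, 0.13], [0.64, 0.06, -0.69, -0.04, 0.32]] @ diag([3.986280849138714, 1.8087578309603063, 0.8618345282003895, 0.0010980673178193083, 0.0003754723429293058]) @ [[-0.52, 0.81, 0.10, 0.24, 0.02], [-0.45, -0.46, 0.44, 0.43, -0.45], [0.04, -0.16, 0.28, 0.45, 0.83], [0.72, 0.29, 0.26, 0.47, -0.32], [0.06, 0.11, 0.81, -0.58, 0.05]]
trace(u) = 2.52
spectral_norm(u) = 3.99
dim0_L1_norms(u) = [4.36, 6.62, 1.65, 2.55, 2.3]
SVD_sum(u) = [[0.91, -1.43, -0.18, -0.43, -0.03], [-1.19, 1.85, 0.23, 0.56, 0.04], [0.42, -0.66, -0.08, -0.2, -0.01], [-0.31, 0.48, 0.06, 0.14, 0.01], [-1.34, 2.09, 0.26, 0.63, 0.05]] + [[0.52, 0.53, -0.50, -0.49, 0.52],[0.36, 0.37, -0.35, -0.34, 0.36],[0.1, 0.10, -0.09, -0.09, 0.10],[0.51, 0.53, -0.50, -0.49, 0.51],[-0.05, -0.05, 0.05, 0.05, -0.05]] + [[-0.01, 0.05, -0.08, -0.13, -0.24], [0.01, -0.04, 0.07, 0.1, 0.19], [-0.02, 0.08, -0.13, -0.21, -0.39], [0.01, -0.03, 0.05, 0.07, 0.14], [-0.02, 0.10, -0.17, -0.27, -0.49]] + [[0.00, 0.0, 0.00, 0.00, -0.00], [0.00, 0.0, 0.00, 0.0, -0.0], [-0.0, -0.00, -0.00, -0.0, 0.0], [-0.0, -0.0, -0.00, -0.0, 0.0], [-0.00, -0.0, -0.0, -0.0, 0.00]] + [[0.0, 0.00, 0.00, -0.00, 0.00], [-0.00, -0.00, -0.0, 0.0, -0.0], [-0.0, -0.00, -0.0, 0.0, -0.0], [0.0, 0.0, 0.00, -0.0, 0.00], [0.00, 0.0, 0.0, -0.0, 0.0]]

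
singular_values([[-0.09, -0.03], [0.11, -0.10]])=[0.16, 0.08]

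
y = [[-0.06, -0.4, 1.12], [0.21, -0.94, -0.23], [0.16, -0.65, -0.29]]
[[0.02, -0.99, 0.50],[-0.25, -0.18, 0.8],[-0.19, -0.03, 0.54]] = y@[[-0.37, 0.74, 0.64], [0.17, 0.52, -0.76], [0.06, -0.66, 0.21]]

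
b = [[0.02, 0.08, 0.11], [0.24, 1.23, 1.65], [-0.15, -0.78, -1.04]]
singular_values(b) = [2.45, 0.01, 0.0]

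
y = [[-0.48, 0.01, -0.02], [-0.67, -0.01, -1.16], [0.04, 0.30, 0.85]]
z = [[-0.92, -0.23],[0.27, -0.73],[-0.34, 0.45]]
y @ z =[[0.45, 0.09], [1.01, -0.36], [-0.24, 0.15]]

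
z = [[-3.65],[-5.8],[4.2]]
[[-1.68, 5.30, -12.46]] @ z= [[-76.94]]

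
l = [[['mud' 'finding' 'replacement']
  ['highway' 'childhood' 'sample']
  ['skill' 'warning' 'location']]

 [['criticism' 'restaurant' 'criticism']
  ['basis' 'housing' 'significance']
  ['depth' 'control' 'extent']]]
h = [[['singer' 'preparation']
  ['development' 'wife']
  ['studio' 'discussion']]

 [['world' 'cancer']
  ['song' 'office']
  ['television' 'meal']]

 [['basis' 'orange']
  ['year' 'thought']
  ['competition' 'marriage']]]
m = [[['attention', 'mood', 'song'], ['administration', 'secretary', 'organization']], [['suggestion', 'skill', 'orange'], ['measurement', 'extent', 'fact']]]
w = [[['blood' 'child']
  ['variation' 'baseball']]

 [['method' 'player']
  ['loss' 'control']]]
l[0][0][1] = 'finding'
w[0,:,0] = ['blood', 'variation']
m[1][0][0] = 'suggestion'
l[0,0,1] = 'finding'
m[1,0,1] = 'skill'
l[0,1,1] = 'childhood'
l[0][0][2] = 'replacement'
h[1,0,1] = 'cancer'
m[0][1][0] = 'administration'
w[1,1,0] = 'loss'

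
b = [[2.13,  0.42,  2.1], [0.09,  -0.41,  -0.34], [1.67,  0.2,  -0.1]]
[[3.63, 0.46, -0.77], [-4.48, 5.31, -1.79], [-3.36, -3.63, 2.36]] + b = [[5.76, 0.88, 1.33], [-4.39, 4.9, -2.13], [-1.69, -3.43, 2.26]]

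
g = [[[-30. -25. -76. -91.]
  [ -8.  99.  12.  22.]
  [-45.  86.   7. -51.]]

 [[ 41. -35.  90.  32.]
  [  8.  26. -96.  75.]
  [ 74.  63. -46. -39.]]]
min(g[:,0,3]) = -91.0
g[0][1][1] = 99.0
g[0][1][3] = 22.0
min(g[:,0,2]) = -76.0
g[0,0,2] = -76.0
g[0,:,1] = [-25.0, 99.0, 86.0]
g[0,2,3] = -51.0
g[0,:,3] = [-91.0, 22.0, -51.0]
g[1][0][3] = 32.0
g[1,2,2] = -46.0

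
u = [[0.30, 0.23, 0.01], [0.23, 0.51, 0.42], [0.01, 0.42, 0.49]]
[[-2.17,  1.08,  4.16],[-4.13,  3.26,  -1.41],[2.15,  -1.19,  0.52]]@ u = [[-0.36,1.80,2.47], [-0.5,0.12,0.64], [0.38,0.11,-0.22]]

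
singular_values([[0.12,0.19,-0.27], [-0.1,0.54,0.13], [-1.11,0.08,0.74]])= [1.37, 0.57, 0.16]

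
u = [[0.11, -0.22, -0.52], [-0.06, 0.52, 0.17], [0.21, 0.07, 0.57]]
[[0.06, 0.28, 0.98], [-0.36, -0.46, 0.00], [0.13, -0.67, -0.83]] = u @[[0.22, -1.55, 1.14], [-0.75, -0.91, 0.78], [0.24, -0.49, -1.98]]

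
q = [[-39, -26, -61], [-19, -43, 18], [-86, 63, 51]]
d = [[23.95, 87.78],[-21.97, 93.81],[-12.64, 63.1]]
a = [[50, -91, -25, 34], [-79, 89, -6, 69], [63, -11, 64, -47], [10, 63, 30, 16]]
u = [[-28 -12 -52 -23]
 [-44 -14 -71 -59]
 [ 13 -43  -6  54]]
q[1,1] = -43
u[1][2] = -71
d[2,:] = [-12.64, 63.1]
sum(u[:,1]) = -69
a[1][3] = 69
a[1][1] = 89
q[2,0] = -86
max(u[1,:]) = -14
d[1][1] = 93.81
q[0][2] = -61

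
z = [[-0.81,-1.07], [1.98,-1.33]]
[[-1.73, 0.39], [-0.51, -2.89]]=z@[[0.55, -1.13],[1.2, 0.49]]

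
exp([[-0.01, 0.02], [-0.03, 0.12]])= [[0.99, 0.02], [-0.03, 1.13]]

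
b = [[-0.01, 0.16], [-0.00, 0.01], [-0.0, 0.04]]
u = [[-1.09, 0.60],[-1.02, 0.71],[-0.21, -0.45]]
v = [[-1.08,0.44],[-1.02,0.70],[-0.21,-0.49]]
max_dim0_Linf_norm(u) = 1.09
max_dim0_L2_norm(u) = 1.51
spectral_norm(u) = 1.76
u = v + b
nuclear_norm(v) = 2.25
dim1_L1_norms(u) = [1.69, 1.73, 0.66]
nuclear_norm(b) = 0.17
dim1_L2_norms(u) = [1.24, 1.24, 0.5]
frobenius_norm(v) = 1.78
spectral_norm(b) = 0.17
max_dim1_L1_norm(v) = 1.72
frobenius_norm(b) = 0.17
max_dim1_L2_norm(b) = 0.16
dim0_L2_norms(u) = [1.51, 1.03]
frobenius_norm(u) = 1.83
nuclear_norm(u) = 2.26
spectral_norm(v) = 1.69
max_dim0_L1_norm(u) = 2.32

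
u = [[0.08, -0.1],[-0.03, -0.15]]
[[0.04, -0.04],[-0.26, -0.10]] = u@[[2.17, 0.22],[1.33, 0.61]]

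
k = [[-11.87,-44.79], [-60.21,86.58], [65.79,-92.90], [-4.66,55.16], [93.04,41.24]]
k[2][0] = 65.79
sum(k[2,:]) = -27.11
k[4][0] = 93.04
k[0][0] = -11.87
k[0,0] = -11.87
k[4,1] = 41.24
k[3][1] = 55.16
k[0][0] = -11.87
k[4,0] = 93.04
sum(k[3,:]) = 50.5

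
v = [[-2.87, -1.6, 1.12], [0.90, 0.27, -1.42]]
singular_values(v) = [3.74, 0.99]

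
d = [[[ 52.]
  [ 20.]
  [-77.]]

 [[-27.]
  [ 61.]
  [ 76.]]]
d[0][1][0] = 20.0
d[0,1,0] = 20.0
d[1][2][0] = 76.0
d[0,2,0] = -77.0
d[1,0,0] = -27.0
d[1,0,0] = -27.0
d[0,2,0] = -77.0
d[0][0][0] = 52.0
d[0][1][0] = 20.0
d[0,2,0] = -77.0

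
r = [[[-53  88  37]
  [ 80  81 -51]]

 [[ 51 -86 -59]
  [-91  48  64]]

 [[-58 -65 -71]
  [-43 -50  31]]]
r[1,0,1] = -86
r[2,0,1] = -65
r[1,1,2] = 64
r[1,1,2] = 64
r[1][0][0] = 51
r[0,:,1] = [88, 81]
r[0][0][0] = -53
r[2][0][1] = -65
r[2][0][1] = -65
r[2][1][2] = 31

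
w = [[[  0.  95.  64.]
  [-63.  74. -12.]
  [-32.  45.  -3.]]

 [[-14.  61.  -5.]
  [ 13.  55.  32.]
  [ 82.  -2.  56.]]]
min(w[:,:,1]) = -2.0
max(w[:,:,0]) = 82.0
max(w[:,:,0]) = 82.0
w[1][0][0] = -14.0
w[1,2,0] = 82.0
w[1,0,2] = -5.0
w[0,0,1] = 95.0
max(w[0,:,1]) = 95.0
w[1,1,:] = [13.0, 55.0, 32.0]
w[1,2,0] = 82.0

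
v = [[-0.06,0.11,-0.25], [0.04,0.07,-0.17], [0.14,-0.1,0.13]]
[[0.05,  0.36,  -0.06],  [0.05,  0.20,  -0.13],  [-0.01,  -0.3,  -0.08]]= v @ [[0.25, -0.47, -1.15], [0.33, 1.31, -0.19], [-0.1, -0.77, 0.44]]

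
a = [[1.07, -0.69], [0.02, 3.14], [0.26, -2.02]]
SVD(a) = [[0.21, 0.95], [-0.82, 0.29], [0.53, 0.07]] @ diag([3.8110895235134503, 1.0509979275745611]) @ [[0.09, -1.00], [1.0, 0.09]]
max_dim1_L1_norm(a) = 3.16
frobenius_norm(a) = 3.95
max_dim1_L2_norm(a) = 3.14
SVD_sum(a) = [[0.07, -0.78], [-0.28, 3.11], [0.18, -2.03]] + [[1.00, 0.09], [0.3, 0.03], [0.08, 0.01]]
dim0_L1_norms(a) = [1.35, 5.85]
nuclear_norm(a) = 4.86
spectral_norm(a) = 3.81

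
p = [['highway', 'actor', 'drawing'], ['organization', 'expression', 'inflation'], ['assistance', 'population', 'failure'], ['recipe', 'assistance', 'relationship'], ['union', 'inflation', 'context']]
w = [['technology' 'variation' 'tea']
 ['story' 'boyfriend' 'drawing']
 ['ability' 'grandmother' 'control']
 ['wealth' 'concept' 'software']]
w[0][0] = 'technology'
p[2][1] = 'population'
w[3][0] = 'wealth'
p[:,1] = ['actor', 'expression', 'population', 'assistance', 'inflation']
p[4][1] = 'inflation'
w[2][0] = 'ability'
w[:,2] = ['tea', 'drawing', 'control', 'software']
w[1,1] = 'boyfriend'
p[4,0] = 'union'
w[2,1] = 'grandmother'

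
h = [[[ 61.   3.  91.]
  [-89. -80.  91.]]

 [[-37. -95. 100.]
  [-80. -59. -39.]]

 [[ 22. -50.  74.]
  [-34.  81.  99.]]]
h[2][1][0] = -34.0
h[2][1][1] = 81.0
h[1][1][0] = -80.0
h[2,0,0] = 22.0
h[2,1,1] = 81.0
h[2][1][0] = -34.0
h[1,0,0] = -37.0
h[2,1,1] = 81.0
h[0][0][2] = 91.0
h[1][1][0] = -80.0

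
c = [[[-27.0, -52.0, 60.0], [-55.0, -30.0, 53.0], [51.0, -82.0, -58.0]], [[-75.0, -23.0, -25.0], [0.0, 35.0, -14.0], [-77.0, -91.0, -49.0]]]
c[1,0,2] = -25.0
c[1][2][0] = -77.0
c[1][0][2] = -25.0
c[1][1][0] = 0.0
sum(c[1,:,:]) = -319.0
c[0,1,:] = [-55.0, -30.0, 53.0]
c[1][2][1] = -91.0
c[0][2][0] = 51.0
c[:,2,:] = [[51.0, -82.0, -58.0], [-77.0, -91.0, -49.0]]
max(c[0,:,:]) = 60.0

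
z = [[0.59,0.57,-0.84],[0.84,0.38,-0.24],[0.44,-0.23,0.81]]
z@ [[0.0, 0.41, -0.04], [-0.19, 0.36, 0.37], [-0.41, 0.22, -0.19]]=[[0.24, 0.26, 0.35], [0.03, 0.43, 0.15], [-0.29, 0.28, -0.26]]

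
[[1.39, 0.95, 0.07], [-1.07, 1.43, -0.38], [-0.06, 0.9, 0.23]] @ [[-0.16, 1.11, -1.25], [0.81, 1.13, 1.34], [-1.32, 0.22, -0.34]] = [[0.45,2.63,-0.49], [1.83,0.34,3.38], [0.44,1.00,1.20]]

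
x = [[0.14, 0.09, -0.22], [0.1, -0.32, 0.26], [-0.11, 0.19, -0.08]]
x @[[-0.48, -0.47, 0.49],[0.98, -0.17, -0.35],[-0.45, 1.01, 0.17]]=[[0.12, -0.30, -0.0],  [-0.48, 0.27, 0.21],  [0.27, -0.06, -0.13]]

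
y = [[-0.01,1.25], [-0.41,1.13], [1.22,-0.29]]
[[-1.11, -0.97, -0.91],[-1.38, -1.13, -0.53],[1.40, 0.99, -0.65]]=y @ [[0.94, 0.63, -0.71],  [-0.88, -0.77, -0.73]]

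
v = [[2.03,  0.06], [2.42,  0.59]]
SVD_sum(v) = [[1.99, 0.31], [2.45, 0.39]] + [[0.04, -0.25], [-0.03, 0.2]]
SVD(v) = [[-0.63, -0.78], [-0.78, 0.63]] @ diag([3.1969697378939563, 0.32921800526436873]) @ [[-0.99, -0.16], [-0.16, 0.99]]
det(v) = 1.05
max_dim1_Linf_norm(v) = 2.42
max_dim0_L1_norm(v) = 4.45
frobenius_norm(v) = 3.21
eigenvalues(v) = [2.12, 0.5]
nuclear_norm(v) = 3.53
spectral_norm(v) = 3.20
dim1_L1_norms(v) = [2.09, 3.01]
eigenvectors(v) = [[0.54, -0.04], [0.84, 1.00]]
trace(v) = 2.62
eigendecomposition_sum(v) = [[2.00, 0.08], [3.16, 0.12]] + [[0.03, -0.02], [-0.74, 0.47]]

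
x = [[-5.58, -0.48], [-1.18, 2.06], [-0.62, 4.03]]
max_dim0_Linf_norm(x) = 5.58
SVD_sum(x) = [[-5.32,  0.95], [-1.5,  0.27], [-1.3,  0.23]] + [[-0.26, -1.43], [0.32, 1.79], [0.68, 3.8]]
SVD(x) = [[-0.94, 0.32], [-0.26, -0.40], [-0.23, -0.86]] @ diag([5.771943280853391, 4.506969132644621]) @ [[0.98, -0.18],[-0.18, -0.98]]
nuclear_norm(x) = 10.28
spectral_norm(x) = 5.77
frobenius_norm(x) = 7.32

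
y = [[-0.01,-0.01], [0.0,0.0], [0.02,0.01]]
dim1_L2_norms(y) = [0.01, 0.0, 0.02]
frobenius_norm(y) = 0.03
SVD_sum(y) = [[-0.01, -0.01],[0.00, 0.0],[0.02, 0.01]] + [[0.00, -0.0], [0.0, 0.00], [0.00, -0.00]]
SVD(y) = [[-0.53, 0.85], [0.0, 0.0], [0.85, 0.53]] @ diag([0.02618033988749895, 0.003819660112501053]) @ [[0.85, 0.53], [0.53, -0.85]]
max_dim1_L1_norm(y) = 0.03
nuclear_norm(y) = 0.03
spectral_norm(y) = 0.03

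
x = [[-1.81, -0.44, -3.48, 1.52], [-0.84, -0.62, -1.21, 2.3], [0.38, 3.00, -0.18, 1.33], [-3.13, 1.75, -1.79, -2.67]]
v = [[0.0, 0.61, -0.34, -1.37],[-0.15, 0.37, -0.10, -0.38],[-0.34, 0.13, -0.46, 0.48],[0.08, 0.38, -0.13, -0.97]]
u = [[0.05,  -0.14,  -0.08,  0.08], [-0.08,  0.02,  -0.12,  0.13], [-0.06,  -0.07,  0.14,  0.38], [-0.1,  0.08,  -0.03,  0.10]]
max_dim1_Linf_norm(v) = 1.37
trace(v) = -1.06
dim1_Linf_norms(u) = [0.14, 0.13, 0.38, 0.1]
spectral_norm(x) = 5.38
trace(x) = -5.28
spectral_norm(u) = 0.44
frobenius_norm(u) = 0.52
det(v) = -0.00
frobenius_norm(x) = 7.74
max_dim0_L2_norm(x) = 4.1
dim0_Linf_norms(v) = [0.34, 0.61, 0.46, 1.37]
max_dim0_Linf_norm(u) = 0.38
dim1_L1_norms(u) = [0.35, 0.35, 0.65, 0.31]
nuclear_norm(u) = 0.84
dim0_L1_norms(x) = [6.16, 5.81, 6.66, 7.82]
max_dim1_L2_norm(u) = 0.42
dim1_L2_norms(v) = [1.54, 0.56, 0.76, 1.05]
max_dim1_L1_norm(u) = 0.65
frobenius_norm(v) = 2.09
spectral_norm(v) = 1.95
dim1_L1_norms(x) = [7.25, 4.97, 4.89, 9.34]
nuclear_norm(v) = 2.86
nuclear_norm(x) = 13.84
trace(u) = 0.31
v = x @ u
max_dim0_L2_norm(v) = 1.79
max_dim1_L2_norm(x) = 4.82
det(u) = 0.00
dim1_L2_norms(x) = [4.23, 2.8, 3.31, 4.82]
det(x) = -58.03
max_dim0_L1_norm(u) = 0.69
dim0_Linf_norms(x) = [3.13, 3.0, 3.48, 2.67]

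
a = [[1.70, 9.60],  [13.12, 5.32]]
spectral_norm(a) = 15.43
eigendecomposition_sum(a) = [[-4.55,3.32], [4.53,-3.3]] + [[6.25, 6.28], [8.59, 8.62]]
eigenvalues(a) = [-7.86, 14.88]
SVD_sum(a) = [[5.68, 4.16], [11.08, 8.11]] + [[-3.98, 5.44], [2.04, -2.79]]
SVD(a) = [[-0.46, -0.89],[-0.89, 0.46]] @ diag([15.429828748759565, 7.576752918233032]) @ [[-0.81, -0.59], [0.59, -0.81]]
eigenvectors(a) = [[-0.71, -0.59], [0.71, -0.81]]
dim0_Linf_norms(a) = [13.12, 9.6]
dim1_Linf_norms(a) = [9.6, 13.12]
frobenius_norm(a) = 17.19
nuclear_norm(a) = 23.01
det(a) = -116.91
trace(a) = 7.02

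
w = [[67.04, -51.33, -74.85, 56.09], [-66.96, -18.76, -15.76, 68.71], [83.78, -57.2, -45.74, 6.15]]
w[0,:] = [67.04, -51.33, -74.85, 56.09]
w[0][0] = 67.04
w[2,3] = 6.15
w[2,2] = -45.74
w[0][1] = -51.33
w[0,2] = -74.85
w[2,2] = -45.74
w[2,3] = 6.15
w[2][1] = -57.2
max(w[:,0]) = 83.78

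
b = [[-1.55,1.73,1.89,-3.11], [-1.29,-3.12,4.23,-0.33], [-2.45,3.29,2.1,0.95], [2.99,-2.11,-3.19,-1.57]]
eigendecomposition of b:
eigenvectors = [[-0.05+0.00j, 0.75+0.00j, 0.75-0.00j, 0.78+0.00j], [(0.88+0j), (0.22+0.2j), 0.22-0.20j, 0.33+0.00j], [(-0.44+0j), (0.25+0.28j), (0.25-0.28j), (0.52+0j)], [(0.17+0j), (-0.17-0.43j), (-0.17+0.43j), -0.01+0.00j]]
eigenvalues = [(-5.2+0j), (0.28+2.97j), (0.28-2.97j), (0.5+0j)]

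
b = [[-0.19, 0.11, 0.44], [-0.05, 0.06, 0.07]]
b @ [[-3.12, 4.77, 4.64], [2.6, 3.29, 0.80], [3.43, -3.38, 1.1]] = [[2.39, -2.03, -0.31], [0.55, -0.28, -0.11]]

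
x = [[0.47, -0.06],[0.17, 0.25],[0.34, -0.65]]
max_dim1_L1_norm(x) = 0.99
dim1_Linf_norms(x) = [0.47, 0.25, 0.65]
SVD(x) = [[0.41, 0.74], [-0.12, 0.62], [0.90, -0.25]] @ diag([0.8016755456050286, 0.4596915483004659]) @ [[0.60,-0.80], [0.8,0.60]]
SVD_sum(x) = [[0.2, -0.26],[-0.06, 0.08],[0.43, -0.58]] + [[0.27,0.20],[0.23,0.17],[-0.09,-0.07]]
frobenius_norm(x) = 0.92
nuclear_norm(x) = 1.26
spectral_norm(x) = 0.80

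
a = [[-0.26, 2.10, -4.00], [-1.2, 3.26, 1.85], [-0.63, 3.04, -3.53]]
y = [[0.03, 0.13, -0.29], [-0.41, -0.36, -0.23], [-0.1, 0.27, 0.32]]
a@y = [[-0.47, -1.87, -1.69],[-1.56, -0.83, 0.19],[-0.91, -2.13, -1.65]]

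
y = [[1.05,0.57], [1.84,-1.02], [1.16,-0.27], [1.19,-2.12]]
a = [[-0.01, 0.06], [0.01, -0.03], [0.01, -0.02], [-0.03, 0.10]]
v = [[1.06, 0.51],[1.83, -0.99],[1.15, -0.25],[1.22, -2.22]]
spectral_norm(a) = 0.13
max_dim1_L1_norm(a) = 0.13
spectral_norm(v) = 3.33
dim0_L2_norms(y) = [2.69, 2.44]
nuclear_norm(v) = 4.89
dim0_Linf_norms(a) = [0.03, 0.1]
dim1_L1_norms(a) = [0.07, 0.04, 0.03, 0.13]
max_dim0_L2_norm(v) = 2.7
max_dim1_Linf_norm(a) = 0.1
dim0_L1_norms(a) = [0.06, 0.21]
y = a + v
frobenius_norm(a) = 0.13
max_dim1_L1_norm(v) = 3.44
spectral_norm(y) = 3.28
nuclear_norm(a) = 0.13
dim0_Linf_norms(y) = [1.84, 2.12]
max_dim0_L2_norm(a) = 0.12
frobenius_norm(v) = 3.68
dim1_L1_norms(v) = [1.57, 2.82, 1.4, 3.44]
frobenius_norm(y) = 3.63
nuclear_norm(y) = 4.84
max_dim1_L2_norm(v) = 2.53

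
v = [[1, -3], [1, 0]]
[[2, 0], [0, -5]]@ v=[[2, -6], [-5, 0]]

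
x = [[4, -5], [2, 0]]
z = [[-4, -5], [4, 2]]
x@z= [[-36, -30], [-8, -10]]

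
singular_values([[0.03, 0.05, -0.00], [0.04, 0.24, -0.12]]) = [0.28, 0.03]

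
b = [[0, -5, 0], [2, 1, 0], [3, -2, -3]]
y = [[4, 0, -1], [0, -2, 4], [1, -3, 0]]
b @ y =[[0, 10, -20], [8, -2, 2], [9, 13, -11]]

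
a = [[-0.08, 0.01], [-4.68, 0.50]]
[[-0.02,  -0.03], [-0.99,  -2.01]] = a @ [[0.15, 0.41], [-0.58, -0.19]]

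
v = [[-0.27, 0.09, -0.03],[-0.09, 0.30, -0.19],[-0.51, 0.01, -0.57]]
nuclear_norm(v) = 1.30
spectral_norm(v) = 0.82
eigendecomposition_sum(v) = [[-0.03, 0.00, -0.02],[-0.20, 0.02, -0.13],[-0.91, 0.10, -0.58]] + [[-0.24, 0.04, -0.00], [0.1, -0.02, 0.00], [0.4, -0.06, 0.00]] + [[0.00, 0.05, -0.01], [0.01, 0.29, -0.06], [-0.0, -0.02, 0.01]]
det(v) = 0.05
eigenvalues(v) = [-0.58, -0.26, 0.3]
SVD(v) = [[-0.27, 0.14, 0.95], [-0.29, 0.93, -0.22], [-0.92, -0.34, -0.21]] @ diag([0.8248281530840426, 0.293095049848339, 0.1869593796373075]) @ [[0.69, -0.15, 0.71], [0.17, 0.98, 0.04], [-0.71, 0.1, 0.70]]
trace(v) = -0.54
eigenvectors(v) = [[-0.03, -0.51, -0.16], [-0.21, 0.2, -0.98], [-0.98, 0.84, 0.08]]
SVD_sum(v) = [[-0.15, 0.03, -0.16],[-0.17, 0.04, -0.17],[-0.52, 0.11, -0.54]] + [[0.01,0.04,0.00],[0.05,0.27,0.01],[-0.02,-0.10,-0.0]] + [[-0.13, 0.02, 0.13], [0.03, -0.0, -0.03], [0.03, -0.00, -0.03]]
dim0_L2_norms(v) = [0.58, 0.31, 0.6]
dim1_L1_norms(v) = [0.39, 0.58, 1.09]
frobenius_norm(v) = 0.90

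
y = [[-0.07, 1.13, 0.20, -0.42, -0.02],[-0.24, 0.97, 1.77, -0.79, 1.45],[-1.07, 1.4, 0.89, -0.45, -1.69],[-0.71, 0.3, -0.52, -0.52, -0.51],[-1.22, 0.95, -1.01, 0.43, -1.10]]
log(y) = [[(-0.37+0.34j),0.61-0.22j,0.25+0.19j,(-0.16+0.64j),0.72+0.18j], [(-1.03-0.57j),0.94+0.72j,0.49-0.62j,-0.10+0.75j,-0.10-1.34j], [(0.3+0.88j),-0.09-0.77j,(0.72+0.65j),-0.34+0.64j,0.32+1.03j], [0.19+0.79j,(-0.39-0.23j),0.18+0.18j,(-0.26+2.95j),(0.31-0.44j)], [0.03+0.92j,(-0.42-0.98j),0.34+0.84j,-0.05-0.27j,0.45+1.62j]]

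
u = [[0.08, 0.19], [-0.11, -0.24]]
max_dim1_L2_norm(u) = 0.26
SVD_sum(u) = [[0.08, 0.19], [-0.11, -0.24]] + [[-0.0, 0.0], [-0.00, 0.0]]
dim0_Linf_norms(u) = [0.11, 0.24]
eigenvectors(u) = [[0.90, -0.64], [-0.43, 0.77]]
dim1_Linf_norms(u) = [0.19, 0.24]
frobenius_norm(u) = 0.33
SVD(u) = [[-0.62, 0.79], [0.79, 0.62]] @ diag([0.3349242250247064, 0.005075774975293578]) @ [[-0.41,-0.91], [-0.91,0.41]]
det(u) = 0.00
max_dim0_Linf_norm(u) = 0.24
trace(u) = -0.16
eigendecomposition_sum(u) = [[-0.02, -0.02],[0.01, 0.01]] + [[0.1, 0.21],[-0.12, -0.25]]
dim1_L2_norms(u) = [0.21, 0.26]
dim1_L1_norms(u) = [0.27, 0.35]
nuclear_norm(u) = 0.34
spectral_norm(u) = 0.33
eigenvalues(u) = [-0.01, -0.15]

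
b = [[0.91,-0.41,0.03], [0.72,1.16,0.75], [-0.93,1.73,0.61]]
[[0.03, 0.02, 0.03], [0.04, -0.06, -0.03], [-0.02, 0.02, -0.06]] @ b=[[0.01, 0.06, 0.03], [0.02, -0.14, -0.06], [0.05, -0.07, -0.02]]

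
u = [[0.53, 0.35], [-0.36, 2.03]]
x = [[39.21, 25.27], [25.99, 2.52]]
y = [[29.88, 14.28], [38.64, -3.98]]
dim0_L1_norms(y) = [68.52, 18.26]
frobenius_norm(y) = 51.05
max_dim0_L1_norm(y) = 68.52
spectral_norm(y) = 49.19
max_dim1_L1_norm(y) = 44.16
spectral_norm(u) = 2.08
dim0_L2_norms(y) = [48.85, 14.82]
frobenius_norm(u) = 2.16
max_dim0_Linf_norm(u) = 2.03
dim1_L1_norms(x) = [64.48, 28.51]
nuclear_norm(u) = 2.66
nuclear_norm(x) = 63.04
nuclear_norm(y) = 62.83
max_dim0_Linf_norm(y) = 38.64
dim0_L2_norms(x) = [47.04, 25.4]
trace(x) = 41.73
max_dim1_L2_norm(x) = 46.65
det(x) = -557.96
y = u @ x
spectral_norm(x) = 52.39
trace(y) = 25.90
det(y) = -670.70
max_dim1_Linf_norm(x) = 39.21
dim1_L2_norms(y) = [33.12, 38.84]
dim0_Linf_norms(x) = [39.21, 25.27]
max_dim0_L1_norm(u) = 2.38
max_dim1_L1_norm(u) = 2.39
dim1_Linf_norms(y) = [29.88, 38.64]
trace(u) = 2.56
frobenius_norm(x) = 53.46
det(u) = 1.20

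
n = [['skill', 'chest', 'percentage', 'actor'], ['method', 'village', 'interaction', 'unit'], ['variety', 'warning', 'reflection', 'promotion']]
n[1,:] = ['method', 'village', 'interaction', 'unit']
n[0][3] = 'actor'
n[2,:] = ['variety', 'warning', 'reflection', 'promotion']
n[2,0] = 'variety'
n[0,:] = ['skill', 'chest', 'percentage', 'actor']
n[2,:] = ['variety', 'warning', 'reflection', 'promotion']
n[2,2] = 'reflection'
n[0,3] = 'actor'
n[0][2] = 'percentage'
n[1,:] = ['method', 'village', 'interaction', 'unit']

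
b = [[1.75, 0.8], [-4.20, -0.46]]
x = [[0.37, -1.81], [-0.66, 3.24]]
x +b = [[2.12, -1.01], [-4.86, 2.78]]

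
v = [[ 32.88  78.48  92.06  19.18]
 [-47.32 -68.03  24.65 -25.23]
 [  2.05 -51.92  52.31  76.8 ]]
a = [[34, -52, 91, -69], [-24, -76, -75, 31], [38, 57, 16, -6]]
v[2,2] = 52.31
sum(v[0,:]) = 222.60000000000002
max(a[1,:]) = 31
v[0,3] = 19.18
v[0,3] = 19.18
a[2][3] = -6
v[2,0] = 2.05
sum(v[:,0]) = -12.389999999999997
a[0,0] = 34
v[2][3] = 76.8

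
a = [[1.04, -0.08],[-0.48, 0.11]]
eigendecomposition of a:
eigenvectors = [[0.9, 0.08], [-0.44, 1.00]]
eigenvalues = [1.08, 0.07]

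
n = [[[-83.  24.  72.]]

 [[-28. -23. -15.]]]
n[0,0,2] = 72.0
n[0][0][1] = 24.0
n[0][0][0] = -83.0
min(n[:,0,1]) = -23.0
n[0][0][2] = 72.0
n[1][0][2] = -15.0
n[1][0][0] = -28.0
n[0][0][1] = 24.0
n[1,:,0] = [-28.0]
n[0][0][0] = -83.0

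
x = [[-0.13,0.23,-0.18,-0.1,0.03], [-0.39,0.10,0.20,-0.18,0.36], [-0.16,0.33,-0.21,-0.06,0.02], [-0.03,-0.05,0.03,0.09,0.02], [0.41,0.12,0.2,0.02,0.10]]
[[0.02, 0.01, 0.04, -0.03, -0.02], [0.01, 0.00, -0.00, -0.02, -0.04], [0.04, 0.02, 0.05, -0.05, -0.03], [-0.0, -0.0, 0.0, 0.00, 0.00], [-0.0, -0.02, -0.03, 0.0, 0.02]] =x @ [[-0.03, -0.03, -0.06, 0.04, 0.05], [0.09, 0.01, 0.10, -0.13, -0.03], [-0.02, -0.04, -0.07, 0.02, 0.03], [0.04, 0.00, 0.07, -0.05, 0.04], [-0.00, 0.00, -0.02, -0.01, -0.04]]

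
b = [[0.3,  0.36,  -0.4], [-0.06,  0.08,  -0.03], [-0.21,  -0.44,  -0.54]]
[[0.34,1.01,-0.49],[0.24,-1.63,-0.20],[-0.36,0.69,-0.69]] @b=[[0.14, 0.42, 0.10],[0.21, 0.04, 0.06],[-0.0, 0.23, 0.5]]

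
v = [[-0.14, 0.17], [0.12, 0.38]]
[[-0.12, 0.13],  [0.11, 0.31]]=v @[[0.87, 0.02], [0.02, 0.81]]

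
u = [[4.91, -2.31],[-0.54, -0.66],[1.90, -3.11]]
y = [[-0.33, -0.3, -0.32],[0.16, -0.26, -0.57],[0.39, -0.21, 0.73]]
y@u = [[-2.07, 1.96],[-0.16, 1.57],[3.42, -3.03]]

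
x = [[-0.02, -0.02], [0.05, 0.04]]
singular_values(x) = [0.07, 0.0]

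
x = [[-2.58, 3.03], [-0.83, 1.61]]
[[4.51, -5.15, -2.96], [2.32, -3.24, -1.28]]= x @ [[-0.14, -0.93, 0.55],  [1.37, -2.49, -0.51]]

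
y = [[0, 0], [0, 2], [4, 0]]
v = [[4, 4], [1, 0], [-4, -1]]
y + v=[[4, 4], [1, 2], [0, -1]]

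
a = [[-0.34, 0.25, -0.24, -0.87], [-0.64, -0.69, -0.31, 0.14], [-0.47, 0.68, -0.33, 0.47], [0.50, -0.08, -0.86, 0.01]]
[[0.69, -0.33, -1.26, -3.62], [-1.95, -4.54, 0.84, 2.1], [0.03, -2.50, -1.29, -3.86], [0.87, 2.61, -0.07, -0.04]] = a @ [[1.44, 5.51, 0.46, 1.68], [1.47, 1.16, -1.75, -4.94], [-0.32, 0.04, 0.52, 1.5], [-0.84, -1.45, 0.62, 1.67]]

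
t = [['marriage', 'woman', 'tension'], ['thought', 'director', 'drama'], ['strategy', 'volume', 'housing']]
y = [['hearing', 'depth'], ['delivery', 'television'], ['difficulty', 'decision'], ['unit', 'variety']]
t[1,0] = 'thought'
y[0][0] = 'hearing'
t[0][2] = 'tension'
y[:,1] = ['depth', 'television', 'decision', 'variety']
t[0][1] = 'woman'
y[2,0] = 'difficulty'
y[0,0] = 'hearing'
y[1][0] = 'delivery'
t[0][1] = 'woman'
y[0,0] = 'hearing'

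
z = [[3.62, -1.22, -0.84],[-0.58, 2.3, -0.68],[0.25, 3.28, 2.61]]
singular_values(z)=[4.96, 3.32, 1.83]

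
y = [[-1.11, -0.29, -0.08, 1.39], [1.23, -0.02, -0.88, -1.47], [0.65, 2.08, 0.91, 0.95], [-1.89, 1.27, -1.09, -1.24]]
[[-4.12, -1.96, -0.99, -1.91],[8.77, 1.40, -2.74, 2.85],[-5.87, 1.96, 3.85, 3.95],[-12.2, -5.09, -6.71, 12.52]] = y @ [[5.54, 1.98, 0.89, -1.36], [-3.46, -0.14, -0.29, 4.14], [-3.08, 0.86, 4.08, -2.34], [0.56, 0.19, 0.17, -1.73]]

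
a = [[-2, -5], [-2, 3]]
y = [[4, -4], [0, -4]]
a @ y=[[-8, 28], [-8, -4]]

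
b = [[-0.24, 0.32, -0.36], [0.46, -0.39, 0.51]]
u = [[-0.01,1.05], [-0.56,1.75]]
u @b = [[0.49, -0.41, 0.54], [0.94, -0.86, 1.09]]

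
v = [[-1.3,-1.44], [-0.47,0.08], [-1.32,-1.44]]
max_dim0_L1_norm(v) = 3.09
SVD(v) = [[-0.7, 0.09],  [-0.09, -1.0],  [-0.71, 0.05]] @ diag([2.7653240359692295, 0.3998536933565218]) @ [[0.68,0.73], [0.73,-0.68]]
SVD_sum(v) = [[-1.32, -1.42], [-0.18, -0.19], [-1.33, -1.43]] + [[0.02, -0.02], [-0.29, 0.27], [0.01, -0.01]]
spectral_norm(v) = 2.77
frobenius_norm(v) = 2.79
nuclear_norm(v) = 3.17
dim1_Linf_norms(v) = [1.44, 0.47, 1.44]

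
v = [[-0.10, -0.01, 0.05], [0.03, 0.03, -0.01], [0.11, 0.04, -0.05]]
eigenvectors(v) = [[0.69, -0.46, -0.19],[-0.16, 0.16, -0.74],[-0.71, -0.88, -0.64]]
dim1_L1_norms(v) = [0.16, 0.07, 0.2]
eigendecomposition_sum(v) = [[-0.10, -0.02, 0.05], [0.02, 0.0, -0.01], [0.10, 0.02, -0.05]] + [[-0.0, 0.00, -0.0], [0.0, -0.00, 0.0], [-0.0, 0.0, -0.00]] + [[0.0, 0.01, 0.00], [0.01, 0.03, 0.00], [0.01, 0.02, 0.00]]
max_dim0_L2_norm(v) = 0.15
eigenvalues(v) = [-0.15, -0.0, 0.03]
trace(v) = -0.12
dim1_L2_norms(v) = [0.11, 0.04, 0.13]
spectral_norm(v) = 0.17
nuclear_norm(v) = 0.20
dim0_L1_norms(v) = [0.24, 0.08, 0.11]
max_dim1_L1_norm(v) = 0.2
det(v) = 0.00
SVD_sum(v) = [[-0.1, -0.03, 0.05], [0.03, 0.01, -0.02], [0.11, 0.03, -0.05]] + [[-0.00, 0.02, 0.0], [-0.0, 0.02, 0.01], [-0.00, 0.01, 0.0]] + [[-0.00, 0.00, -0.0], [0.0, -0.0, 0.00], [-0.00, 0.00, -0.00]]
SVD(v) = [[-0.64,-0.61,0.47], [0.22,-0.73,-0.65], [0.74,-0.31,0.6]] @ diag([0.1726898492906294, 0.029634064313863433, 0.00019540783382483907]) @ [[0.88, 0.25, -0.41], [0.15, -0.96, -0.25], [-0.45, 0.16, -0.88]]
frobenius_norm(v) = 0.18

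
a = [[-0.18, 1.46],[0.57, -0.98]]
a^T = [[-0.18, 0.57], [1.46, -0.98]]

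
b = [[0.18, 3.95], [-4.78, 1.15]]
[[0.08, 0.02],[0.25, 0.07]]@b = [[-0.08, 0.34],[-0.29, 1.07]]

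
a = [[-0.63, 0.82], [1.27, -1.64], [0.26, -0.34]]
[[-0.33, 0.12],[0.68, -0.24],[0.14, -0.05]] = a @ [[0.79, 0.20], [0.2, 0.3]]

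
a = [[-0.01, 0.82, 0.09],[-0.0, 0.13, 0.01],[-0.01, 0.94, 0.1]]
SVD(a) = [[-0.65,  0.42,  -0.63], [-0.10,  -0.88,  -0.47], [-0.75,  -0.24,  0.62]] @ diag([1.2614582281428726, 0.004807437938957592, 0.00016489726013161203]) @ [[0.01, -0.99, -0.11], [-0.36, -0.10, 0.93], [0.93, -0.03, 0.36]]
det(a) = -0.00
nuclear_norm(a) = 1.27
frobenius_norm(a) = 1.26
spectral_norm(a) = 1.26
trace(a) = 0.22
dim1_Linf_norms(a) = [0.82, 0.13, 0.94]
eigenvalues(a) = [-0.0, 0.01, 0.21]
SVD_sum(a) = [[-0.01, 0.82, 0.09], [-0.0, 0.13, 0.01], [-0.01, 0.94, 0.1]] + [[-0.0, -0.0, 0.0],[0.00, 0.00, -0.00],[0.00, 0.00, -0.00]] + [[-0.0, 0.00, -0.00],[-0.00, 0.00, -0.0],[0.00, -0.00, 0.00]]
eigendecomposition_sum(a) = [[-0.00, -0.00, 0.0], [0.00, 0.00, -0.00], [-0.0, -0.0, 0.00]] + [[-0.01, -0.06, 0.01], [0.0, 0.0, -0.00], [-0.01, -0.06, 0.01]] + [[-0.00, 0.88, 0.08], [-0.0, 0.13, 0.01], [-0.0, 1.00, 0.09]]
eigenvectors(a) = [[0.94, -0.71, -0.66], [-0.03, 0.06, -0.09], [0.33, -0.70, -0.75]]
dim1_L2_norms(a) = [0.82, 0.13, 0.95]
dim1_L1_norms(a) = [0.92, 0.14, 1.05]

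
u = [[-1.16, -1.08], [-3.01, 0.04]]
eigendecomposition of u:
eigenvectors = [[-0.64, 0.4],[-0.77, -0.92]]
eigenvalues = [-2.46, 1.34]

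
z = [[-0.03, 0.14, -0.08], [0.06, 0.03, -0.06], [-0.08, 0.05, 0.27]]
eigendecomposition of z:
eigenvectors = [[0.35, 0.92, 0.73], [0.29, -0.31, 0.67], [-0.89, 0.24, 0.13]]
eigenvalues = [0.29, -0.1, 0.08]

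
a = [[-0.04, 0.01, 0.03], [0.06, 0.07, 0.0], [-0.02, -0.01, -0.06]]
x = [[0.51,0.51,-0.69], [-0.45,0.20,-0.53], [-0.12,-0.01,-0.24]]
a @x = [[-0.03, -0.02, 0.02], [-0.0, 0.04, -0.08], [0.0, -0.01, 0.03]]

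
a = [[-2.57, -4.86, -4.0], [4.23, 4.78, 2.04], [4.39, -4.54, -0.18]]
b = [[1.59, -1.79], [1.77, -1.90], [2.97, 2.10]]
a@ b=[[-24.57, 5.43], [21.25, -12.37], [-1.59, 0.39]]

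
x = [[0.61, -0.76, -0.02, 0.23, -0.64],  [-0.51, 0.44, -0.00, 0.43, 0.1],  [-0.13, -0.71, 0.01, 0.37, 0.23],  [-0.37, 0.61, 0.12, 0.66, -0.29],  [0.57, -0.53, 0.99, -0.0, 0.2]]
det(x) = -0.00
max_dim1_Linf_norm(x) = 0.99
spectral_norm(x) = 1.73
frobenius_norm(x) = 2.33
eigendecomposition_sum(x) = [[(0.06+0j), (0.15+0j), (0.08-0j), -0.09+0.00j, -0.03+0.00j],[-0.03-0.00j, -0.08-0.00j, (-0.04+0j), 0.05-0.00j, (0.02-0j)],[(-0.19-0j), -0.47-0.00j, (-0.24+0j), (0.29-0j), 0.09-0.00j],[(0.1+0j), (0.26+0j), 0.13-0.00j, -0.16+0.00j, (-0.05+0j)],[0.19+0.00j, 0.47+0.00j, 0.24-0.00j, -0.29+0.00j, (-0.09+0j)]] + [[-0.19-0.00j,(0.13+0j),(0.16+0j),0.19+0.00j,0.14+0.00j], [-0.64-0.00j,(0.43+0j),0.55+0.00j,(0.66+0j),(0.47+0j)], [0.14+0.00j,(-0.09+0j),(-0.12+0j),(-0.14-0j),(-0.1+0j)], [(-1.2-0j),(0.8+0j),1.03+0.00j,1.23+0.00j,0.88+0.00j], [0.45+0.00j,-0.30+0.00j,-0.39+0.00j,-0.46-0.00j,(-0.33+0j)]] + [[0.37-0.03j, -0.52-0.42j, (-0.13+0.63j), 0.07+0.42j, (-0.38+0.33j)], [0.08+0.13j, 0.05-0.27j, -0.25+0.08j, -0.14+0.11j, -0.19-0.07j], [-0.04-0.10j, (-0.07+0.18j), 0.18-0.02j, (0.11-0.05j), 0.12+0.08j], [(0.36+0.21j), (-0.22-0.72j), -0.52+0.51j, -0.21+0.44j, (-0.56+0.07j)], [-0.04-0.33j, (-0.35+0.48j), (0.57+0.09j), (0.38-0.08j), 0.31+0.32j]] + [[(0.37+0.03j), -0.52+0.42j, -0.13-0.63j, (0.07-0.42j), (-0.38-0.33j)], [(0.08-0.13j), 0.05+0.27j, -0.25-0.08j, -0.14-0.11j, (-0.19+0.07j)], [(-0.04+0.1j), (-0.07-0.18j), (0.18+0.02j), 0.11+0.05j, (0.12-0.08j)], [(0.36-0.21j), (-0.22+0.72j), (-0.52-0.51j), (-0.21-0.44j), (-0.56-0.07j)], [(-0.04+0.33j), -0.35-0.48j, 0.57-0.09j, (0.38+0.08j), 0.31-0.32j]] + [[0.00-0.00j, (0.01+0j), -0.00-0.00j, -0.01-0.00j, 0.00-0.00j], [0.00-0.00j, 0j, -0.00-0.00j, -0.00-0.00j, 0.00-0.00j], [-0.00+0.00j, -0.01-0.00j, 0j, 0j, -0.00+0.00j], [0.00-0.00j, 0.01+0.00j, (-0-0j), -0.00-0.00j, 0.00-0.00j], [-0j, (0.01+0j), (-0-0j), -0.00-0.00j, 0.00-0.00j]]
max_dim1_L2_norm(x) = 1.28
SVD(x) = [[-0.53, -0.02, -0.76, 0.26, 0.27],  [0.40, -0.41, -0.05, -0.2, 0.80],  [-0.23, -0.26, -0.22, -0.88, -0.25],  [0.41, -0.64, -0.33, 0.30, -0.47],  [-0.59, -0.6, 0.51, 0.19, 0.06]] @ diag([1.7276603167846325, 0.9776776261590218, 0.9640196355030098, 0.7557111320460155, 0.0017653277480963341]) @ [[-0.57, 0.75, -0.3, 0.13, 0.05], [0.13, -0.05, -0.68, -0.72, -0.02], [0.00, 0.25, 0.50, -0.51, 0.65], [0.49, 0.55, 0.28, -0.2, -0.58], [0.65, 0.25, -0.34, 0.41, 0.48]]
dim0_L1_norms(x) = [2.19, 3.05, 1.14, 1.69, 1.46]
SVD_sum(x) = [[0.52, -0.69, 0.28, -0.12, -0.05], [-0.39, 0.51, -0.21, 0.09, 0.04], [0.23, -0.30, 0.12, -0.05, -0.02], [-0.4, 0.53, -0.21, 0.09, 0.04], [0.57, -0.76, 0.31, -0.14, -0.05]] + [[-0.0, 0.00, 0.02, 0.02, 0.00], [-0.05, 0.02, 0.27, 0.28, 0.01], [-0.03, 0.01, 0.18, 0.18, 0.01], [-0.08, 0.03, 0.43, 0.45, 0.01], [-0.07, 0.03, 0.40, 0.42, 0.01]] + [[-0.00, -0.18, -0.37, 0.38, -0.48],  [-0.00, -0.01, -0.02, 0.02, -0.03],  [-0.0, -0.05, -0.11, 0.11, -0.14],  [-0.0, -0.08, -0.16, 0.16, -0.21],  [0.00, 0.12, 0.25, -0.25, 0.32]] + [[0.10,  0.11,  0.05,  -0.04,  -0.12], [-0.07,  -0.08,  -0.04,  0.03,  0.09], [-0.32,  -0.37,  -0.18,  0.13,  0.38], [0.11,  0.13,  0.06,  -0.05,  -0.13], [0.07,  0.08,  0.04,  -0.03,  -0.08]] + [[0.00, 0.00, -0.00, 0.0, 0.00], [0.0, 0.00, -0.0, 0.0, 0.0], [-0.00, -0.0, 0.00, -0.0, -0.0], [-0.0, -0.0, 0.00, -0.00, -0.0], [0.0, 0.0, -0.0, 0.0, 0.00]]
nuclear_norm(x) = 4.43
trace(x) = 1.92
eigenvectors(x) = [[(0.2+0j),  (-0.13+0j),  0.45-0.31j,  (0.45+0.31j),  (0.65+0j)],  [(-0.12+0j),  -0.44+0.00j,  (0.2+0.1j),  0.20-0.10j,  (0.25+0j)],  [(-0.64+0j),  0.10+0.00j,  -0.12-0.10j,  (-0.12+0.1j),  -0.34+0.00j],  [0.35+0.00j,  (-0.83+0j),  (0.62+0j),  (0.62-0j),  0.41+0.00j],  [0.64+0.00j,  0.31+0.00j,  (-0.29-0.39j),  (-0.29+0.39j),  0.48+0.00j]]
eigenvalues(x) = [(-0.51+0j), (1.02+0j), (0.7+0.45j), (0.7-0.45j), (0.01+0j)]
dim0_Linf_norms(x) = [0.61, 0.76, 0.99, 0.66, 0.64]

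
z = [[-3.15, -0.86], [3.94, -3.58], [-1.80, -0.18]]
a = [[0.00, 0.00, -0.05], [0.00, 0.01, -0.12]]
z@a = [[0.00, -0.01, 0.26], [0.00, -0.04, 0.23], [0.0, -0.0, 0.11]]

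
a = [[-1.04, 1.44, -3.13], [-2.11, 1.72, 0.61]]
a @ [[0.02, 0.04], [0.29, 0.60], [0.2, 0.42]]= [[-0.23, -0.49], [0.58, 1.20]]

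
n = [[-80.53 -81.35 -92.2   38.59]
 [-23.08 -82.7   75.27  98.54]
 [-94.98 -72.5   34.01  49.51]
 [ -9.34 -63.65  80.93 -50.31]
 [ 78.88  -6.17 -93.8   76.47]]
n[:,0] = [-80.53, -23.08, -94.98, -9.34, 78.88]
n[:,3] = [38.59, 98.54, 49.51, -50.31, 76.47]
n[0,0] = -80.53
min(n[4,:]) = -93.8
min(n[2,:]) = -94.98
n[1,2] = 75.27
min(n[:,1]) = -82.7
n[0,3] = 38.59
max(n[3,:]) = 80.93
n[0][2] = -92.2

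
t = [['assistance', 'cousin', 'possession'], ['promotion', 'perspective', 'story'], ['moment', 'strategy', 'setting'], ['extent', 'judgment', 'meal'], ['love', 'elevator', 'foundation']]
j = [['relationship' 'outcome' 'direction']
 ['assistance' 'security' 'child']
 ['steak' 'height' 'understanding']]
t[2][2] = 'setting'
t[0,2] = 'possession'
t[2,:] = ['moment', 'strategy', 'setting']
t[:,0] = ['assistance', 'promotion', 'moment', 'extent', 'love']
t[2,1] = 'strategy'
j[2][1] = 'height'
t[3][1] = 'judgment'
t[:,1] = ['cousin', 'perspective', 'strategy', 'judgment', 'elevator']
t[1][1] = 'perspective'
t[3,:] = ['extent', 'judgment', 'meal']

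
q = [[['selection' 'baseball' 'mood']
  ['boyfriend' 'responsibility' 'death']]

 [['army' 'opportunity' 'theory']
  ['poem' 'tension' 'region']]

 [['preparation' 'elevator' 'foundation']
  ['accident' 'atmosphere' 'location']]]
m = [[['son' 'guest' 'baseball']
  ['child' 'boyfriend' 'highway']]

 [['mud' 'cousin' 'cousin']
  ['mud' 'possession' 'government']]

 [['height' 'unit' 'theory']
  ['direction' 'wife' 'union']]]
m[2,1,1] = 'wife'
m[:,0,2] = ['baseball', 'cousin', 'theory']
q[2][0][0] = 'preparation'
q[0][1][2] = 'death'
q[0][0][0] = 'selection'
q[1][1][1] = 'tension'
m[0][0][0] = 'son'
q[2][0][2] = 'foundation'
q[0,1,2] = 'death'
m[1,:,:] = [['mud', 'cousin', 'cousin'], ['mud', 'possession', 'government']]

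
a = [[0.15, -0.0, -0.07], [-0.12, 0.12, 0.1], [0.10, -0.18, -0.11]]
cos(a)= [[0.99, -0.01, 0.00],[0.01, 1.00, -0.00],[-0.01, 0.00, 1.01]]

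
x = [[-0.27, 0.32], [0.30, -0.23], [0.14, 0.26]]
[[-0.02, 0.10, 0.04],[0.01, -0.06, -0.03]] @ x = [[0.04, -0.02], [-0.02, 0.01]]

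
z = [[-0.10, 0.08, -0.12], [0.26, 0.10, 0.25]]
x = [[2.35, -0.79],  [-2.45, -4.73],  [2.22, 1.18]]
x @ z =[[-0.44, 0.11, -0.48], [-0.98, -0.67, -0.89], [0.08, 0.30, 0.03]]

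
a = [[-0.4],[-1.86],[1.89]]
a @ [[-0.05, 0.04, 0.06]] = [[0.02,-0.02,-0.02], [0.09,-0.07,-0.11], [-0.09,0.08,0.11]]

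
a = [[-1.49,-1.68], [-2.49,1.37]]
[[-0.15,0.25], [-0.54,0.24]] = a@[[0.18, -0.12], [-0.07, -0.04]]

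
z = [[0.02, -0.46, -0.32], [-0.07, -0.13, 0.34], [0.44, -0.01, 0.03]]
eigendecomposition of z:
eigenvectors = [[(-0.67+0j), (-0.67-0j), (0.47+0j)], [(0.32+0.23j), (0.32-0.23j), 0.75+0.00j], [-0.17+0.61j, (-0.17-0.61j), (-0.47+0j)]]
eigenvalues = [(0.15+0.45j), (0.15-0.45j), (-0.39+0j)]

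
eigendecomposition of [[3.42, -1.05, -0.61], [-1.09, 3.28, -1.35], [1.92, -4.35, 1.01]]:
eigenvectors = [[-0.13, 0.70, 0.25], [0.65, 0.53, 0.40], [-0.75, -0.47, 0.88]]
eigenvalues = [5.08, 3.04, -0.4]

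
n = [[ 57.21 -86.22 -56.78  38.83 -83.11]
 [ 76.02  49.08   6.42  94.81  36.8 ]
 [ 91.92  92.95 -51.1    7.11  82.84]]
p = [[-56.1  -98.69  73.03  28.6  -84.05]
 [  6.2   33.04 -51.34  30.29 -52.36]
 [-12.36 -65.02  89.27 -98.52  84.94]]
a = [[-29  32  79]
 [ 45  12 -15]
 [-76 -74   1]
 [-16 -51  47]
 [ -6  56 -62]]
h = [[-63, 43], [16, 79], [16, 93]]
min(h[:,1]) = 43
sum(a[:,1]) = -25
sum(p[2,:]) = -1.6899999999999977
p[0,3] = 28.6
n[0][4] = -83.11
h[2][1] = 93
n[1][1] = 49.08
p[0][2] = 73.03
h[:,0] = [-63, 16, 16]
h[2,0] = 16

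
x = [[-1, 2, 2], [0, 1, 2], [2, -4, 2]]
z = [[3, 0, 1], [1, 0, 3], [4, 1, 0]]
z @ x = [[-1, 2, 8], [5, -10, 8], [-4, 9, 10]]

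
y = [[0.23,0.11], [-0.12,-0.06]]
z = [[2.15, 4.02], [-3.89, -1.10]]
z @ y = [[0.01,-0.00], [-0.76,-0.36]]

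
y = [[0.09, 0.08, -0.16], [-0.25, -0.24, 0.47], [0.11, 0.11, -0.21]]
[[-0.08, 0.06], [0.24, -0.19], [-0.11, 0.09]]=y @ [[-0.30, -0.28], [0.22, 0.37], [0.46, -0.36]]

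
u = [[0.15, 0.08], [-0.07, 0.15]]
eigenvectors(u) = [[(0.73+0j), (0.73-0j)], [0.00+0.68j, -0.68j]]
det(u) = 0.03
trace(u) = 0.30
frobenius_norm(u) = 0.24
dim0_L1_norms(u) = [0.22, 0.23]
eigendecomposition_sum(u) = [[0.07+0.04j, (0.04-0.08j)], [-0.04+0.07j, 0.08+0.04j]] + [[0.07-0.04j,  0.04+0.08j],[(-0.04-0.07j),  0.08-0.04j]]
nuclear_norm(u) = 0.34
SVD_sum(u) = [[0.08, 0.12], [0.05, 0.08]] + [[0.07, -0.04], [-0.12, 0.07]]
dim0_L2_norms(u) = [0.17, 0.17]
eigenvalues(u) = [(0.15+0.07j), (0.15-0.07j)]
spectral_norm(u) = 0.17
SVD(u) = [[0.85,0.53], [0.53,-0.85]] @ diag([0.17270509831248423, 0.16270509831248423]) @ [[0.53, 0.85],[0.85, -0.53]]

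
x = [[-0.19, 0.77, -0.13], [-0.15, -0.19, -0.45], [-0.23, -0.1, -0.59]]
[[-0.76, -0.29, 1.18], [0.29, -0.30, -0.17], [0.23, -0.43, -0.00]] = x@[[-0.42, 0.73, -0.03],  [-1.10, -0.12, 1.49],  [-0.04, 0.47, -0.24]]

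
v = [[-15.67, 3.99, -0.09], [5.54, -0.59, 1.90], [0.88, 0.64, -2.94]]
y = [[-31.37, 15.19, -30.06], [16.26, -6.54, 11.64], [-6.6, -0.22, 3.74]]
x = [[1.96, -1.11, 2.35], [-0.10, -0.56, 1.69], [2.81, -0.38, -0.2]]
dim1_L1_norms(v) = [19.75, 8.03, 4.46]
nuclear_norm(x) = 6.44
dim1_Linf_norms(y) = [31.37, 16.26, 6.6]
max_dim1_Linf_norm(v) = 15.67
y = v @ x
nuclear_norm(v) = 21.64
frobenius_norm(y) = 51.17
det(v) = 63.17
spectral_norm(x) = 3.97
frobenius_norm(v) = 17.49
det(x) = 0.02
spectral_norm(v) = 17.11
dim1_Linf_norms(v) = [15.67, 5.54, 2.94]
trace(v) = -19.20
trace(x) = 1.20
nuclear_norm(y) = 58.31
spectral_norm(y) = 50.59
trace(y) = -34.17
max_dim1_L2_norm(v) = 16.17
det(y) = 1.31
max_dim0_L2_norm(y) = 35.94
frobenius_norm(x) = 4.68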